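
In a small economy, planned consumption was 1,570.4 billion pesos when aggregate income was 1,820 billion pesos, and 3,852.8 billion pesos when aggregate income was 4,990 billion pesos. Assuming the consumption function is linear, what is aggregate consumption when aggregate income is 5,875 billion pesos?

C = 4490

MPC = (3852.8 − 1570.4)/(4990 − 1820) = 2282.4/3170 = 0.72
a = 1570.4 − 0.72(1820) = 1570.4 − 1310.4 = 260
C = 260 + 0.72(5875) = 260 + 4230 = 4490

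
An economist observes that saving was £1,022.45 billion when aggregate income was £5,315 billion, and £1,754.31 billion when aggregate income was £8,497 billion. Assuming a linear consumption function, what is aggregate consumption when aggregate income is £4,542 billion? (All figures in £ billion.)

C = 3697.34

MPS = ΔS/ΔY = (1754.31 − 1022.45)/(8497 − 5315) = 731.86/3182 = 0.23
MPC = 1 − MPS = 0.77
Autonomous saving = 1022.45 − 0.23(5315) = -200, so a = 200
C = 200 + 0.77(4542) = 200 + 3497.34 = 3697.34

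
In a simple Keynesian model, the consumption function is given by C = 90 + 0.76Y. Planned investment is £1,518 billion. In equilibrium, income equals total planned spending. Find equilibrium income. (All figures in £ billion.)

Y = C + I = 90 + 0.76Y + 1518
Y − 0.76Y = 1608
0.24Y = 1608, so Y = 1608/0.24 = 6700

Y = 6700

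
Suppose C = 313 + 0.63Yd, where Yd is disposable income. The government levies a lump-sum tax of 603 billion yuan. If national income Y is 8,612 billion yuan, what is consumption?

Yd = Y − T = 8612 − 603 = 8009
C = 313 + 0.63(8009) = 313 + 5045.67 = 5358.67

C = 5358.67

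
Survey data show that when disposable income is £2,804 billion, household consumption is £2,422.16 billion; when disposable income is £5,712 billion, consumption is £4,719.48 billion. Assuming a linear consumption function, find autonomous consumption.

MPC = ΔC/ΔY = (4719.48 − 2422.16)/(5712 − 2804) = 2297.32/2908 = 0.79
a = C − MPC·Y = 2422.16 − 0.79(2804) = 2422.16 − 2215.16 = 207

a = 207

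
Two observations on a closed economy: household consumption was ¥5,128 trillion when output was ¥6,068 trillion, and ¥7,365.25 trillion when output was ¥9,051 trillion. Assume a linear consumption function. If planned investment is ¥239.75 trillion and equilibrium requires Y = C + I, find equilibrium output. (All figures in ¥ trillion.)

MPC = (7365.25 − 5128)/(9051 − 6068) = 2237.25/2983 = 0.75
a = 5128 − 0.75(6068) = 577
Equilibrium: Y = 577 + 0.75Y + 239.75
0.25Y = 816.75, so Y = 816.75/0.25 = 3267

Y = 3267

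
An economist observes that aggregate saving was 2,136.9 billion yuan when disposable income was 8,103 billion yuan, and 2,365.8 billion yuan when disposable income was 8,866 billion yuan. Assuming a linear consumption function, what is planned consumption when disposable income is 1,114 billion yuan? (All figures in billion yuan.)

C = 1073.8

MPS = ΔS/ΔY = (2365.8 − 2136.9)/(8866 − 8103) = 228.9/763 = 0.3
MPC = 1 − MPS = 0.7
Autonomous saving = 2136.9 − 0.3(8103) = -294, so a = 294
C = 294 + 0.7(1114) = 294 + 779.8 = 1073.8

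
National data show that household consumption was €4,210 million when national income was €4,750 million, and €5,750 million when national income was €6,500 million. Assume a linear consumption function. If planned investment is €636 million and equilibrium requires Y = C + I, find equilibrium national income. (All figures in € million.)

MPC = (5750 − 4210)/(6500 − 4750) = 1540/1750 = 0.88
a = 4210 − 0.88(4750) = 30
Equilibrium: Y = 30 + 0.88Y + 636
0.12Y = 666, so Y = 666/0.12 = 5550

Y = 5550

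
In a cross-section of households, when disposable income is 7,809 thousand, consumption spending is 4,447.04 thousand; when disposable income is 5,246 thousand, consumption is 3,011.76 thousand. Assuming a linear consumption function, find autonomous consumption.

a = 74

MPC = ΔC/ΔY = (4447.04 − 3011.76)/(7809 − 5246) = 1435.28/2563 = 0.56
a = C − MPC·Y = 3011.76 − 0.56(5246) = 3011.76 − 2937.76 = 74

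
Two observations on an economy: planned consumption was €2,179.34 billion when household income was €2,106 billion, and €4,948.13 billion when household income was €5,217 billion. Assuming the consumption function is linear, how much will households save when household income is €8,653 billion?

MPC = (4948.13 − 2179.34)/(5217 − 2106) = 2768.79/3111 = 0.89
a = 2179.34 − 0.89(2106) = 2179.34 − 1874.34 = 305
C = 305 + 0.89(8653) = 8006.17
S = 8653 − 8006.17 = 646.83

S = 646.83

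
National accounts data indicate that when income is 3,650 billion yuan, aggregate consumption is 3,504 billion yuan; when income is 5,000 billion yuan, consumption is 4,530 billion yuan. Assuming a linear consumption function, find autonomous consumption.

MPC = ΔC/ΔY = (4530 − 3504)/(5000 − 3650) = 1026/1350 = 0.76
a = C − MPC·Y = 3504 − 0.76(3650) = 3504 − 2774 = 730

a = 730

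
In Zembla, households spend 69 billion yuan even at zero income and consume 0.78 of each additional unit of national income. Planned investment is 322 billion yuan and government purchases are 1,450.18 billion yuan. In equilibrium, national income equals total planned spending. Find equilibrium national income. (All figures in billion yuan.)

Y = 8369

Y = C + I + G = 69 + 0.78Y + 322 + 1450.18
Y − 0.78Y = 1841.18
0.22Y = 1841.18, so Y = 1841.18/0.22 = 8369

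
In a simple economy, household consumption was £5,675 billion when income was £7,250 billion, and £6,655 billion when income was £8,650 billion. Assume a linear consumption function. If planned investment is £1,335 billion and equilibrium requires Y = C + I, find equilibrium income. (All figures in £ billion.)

MPC = (6655 − 5675)/(8650 − 7250) = 980/1400 = 0.7
a = 5675 − 0.7(7250) = 600
Equilibrium: Y = 600 + 0.7Y + 1335
0.3Y = 1935, so Y = 1935/0.3 = 6450

Y = 6450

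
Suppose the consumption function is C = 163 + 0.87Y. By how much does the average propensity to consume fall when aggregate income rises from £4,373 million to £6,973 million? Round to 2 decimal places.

ΔAPC = 0.01

At Y = 4373: C = 163 + 0.87(4373) = 3967.51, APC = 3967.51/4373 = 0.907
At Y = 6973: C = 6229.51, APC = 6229.51/6973 = 0.893
Fall in APC = 0.907 − 0.893 = 0.014 ≈ 0.01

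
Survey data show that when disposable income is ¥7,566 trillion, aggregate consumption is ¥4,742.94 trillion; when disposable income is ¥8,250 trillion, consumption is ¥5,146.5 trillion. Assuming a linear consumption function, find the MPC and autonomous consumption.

MPC = ΔC/ΔY = (5146.5 − 4742.94)/(8250 − 7566) = 403.56/684 = 0.59
a = C − MPC·Y = 4742.94 − 0.59(7566) = 4742.94 − 4463.94 = 279

MPC = 0.59; a = 279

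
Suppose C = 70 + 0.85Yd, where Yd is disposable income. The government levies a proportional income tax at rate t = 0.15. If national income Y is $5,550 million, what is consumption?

C = 4079.875

Yd = (1 − 0.15)(5550) = 0.85(5550) = 4717.5
C = 70 + 0.85(4717.5) = 70 + 4009.875 = 4079.875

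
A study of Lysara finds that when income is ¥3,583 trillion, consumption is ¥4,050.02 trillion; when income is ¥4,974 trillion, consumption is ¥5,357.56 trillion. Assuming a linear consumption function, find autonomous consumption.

a = 682

MPC = ΔC/ΔY = (5357.56 − 4050.02)/(4974 − 3583) = 1307.54/1391 = 0.94
a = C − MPC·Y = 4050.02 − 0.94(3583) = 4050.02 − 3368.02 = 682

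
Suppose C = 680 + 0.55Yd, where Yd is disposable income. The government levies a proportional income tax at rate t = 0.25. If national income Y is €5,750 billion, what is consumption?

Yd = (1 − 0.25)(5750) = 0.75(5750) = 4312.5
C = 680 + 0.55(4312.5) = 680 + 2371.875 = 3051.875

C = 3051.875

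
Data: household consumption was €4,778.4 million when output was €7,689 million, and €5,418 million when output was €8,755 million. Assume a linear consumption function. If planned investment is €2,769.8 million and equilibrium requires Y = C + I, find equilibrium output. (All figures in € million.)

Y = 7337

MPC = (5418 − 4778.4)/(8755 − 7689) = 639.6/1066 = 0.6
a = 4778.4 − 0.6(7689) = 165
Equilibrium: Y = 165 + 0.6Y + 2769.8
0.4Y = 2934.8, so Y = 2934.8/0.4 = 7337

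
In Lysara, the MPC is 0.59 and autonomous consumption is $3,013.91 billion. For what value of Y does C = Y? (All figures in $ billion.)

At break-even, C = Y: 3013.91 + 0.59Y = Y
0.41Y = 3013.91, so Y = 3013.91/0.41 = 7351

Y = 7351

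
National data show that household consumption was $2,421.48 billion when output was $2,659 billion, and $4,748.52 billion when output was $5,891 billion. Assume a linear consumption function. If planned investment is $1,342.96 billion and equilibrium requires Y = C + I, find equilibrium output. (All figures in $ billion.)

Y = 6607

MPC = (4748.52 − 2421.48)/(5891 − 2659) = 2327.04/3232 = 0.72
a = 2421.48 − 0.72(2659) = 507
Equilibrium: Y = 507 + 0.72Y + 1342.96
0.28Y = 1849.96, so Y = 1849.96/0.28 = 6607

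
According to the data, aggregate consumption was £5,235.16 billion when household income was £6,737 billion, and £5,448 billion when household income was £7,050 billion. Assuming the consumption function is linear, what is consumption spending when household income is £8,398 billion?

MPC = (5448 − 5235.16)/(7050 − 6737) = 212.84/313 = 0.68
a = 5235.16 − 0.68(6737) = 5235.16 − 4581.16 = 654
C = 654 + 0.68(8398) = 654 + 5710.64 = 6364.64

C = 6364.64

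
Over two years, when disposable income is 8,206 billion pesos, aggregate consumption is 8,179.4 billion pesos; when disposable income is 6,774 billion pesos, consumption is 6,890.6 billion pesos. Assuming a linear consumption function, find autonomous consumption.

a = 794

MPC = ΔC/ΔY = (8179.4 − 6890.6)/(8206 − 6774) = 1288.8/1432 = 0.9
a = C − MPC·Y = 6890.6 − 0.9(6774) = 6890.6 − 6096.6 = 794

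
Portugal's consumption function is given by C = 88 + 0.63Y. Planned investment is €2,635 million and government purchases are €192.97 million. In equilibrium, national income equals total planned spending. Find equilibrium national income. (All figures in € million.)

Y = C + I + G = 88 + 0.63Y + 2635 + 192.97
Y − 0.63Y = 2915.97
0.37Y = 2915.97, so Y = 2915.97/0.37 = 7881

Y = 7881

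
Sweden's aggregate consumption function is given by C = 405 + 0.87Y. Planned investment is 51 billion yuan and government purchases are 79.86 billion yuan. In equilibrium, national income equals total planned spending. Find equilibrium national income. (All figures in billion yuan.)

Y = 4122

Y = C + I + G = 405 + 0.87Y + 51 + 79.86
Y − 0.87Y = 535.86
0.13Y = 535.86, so Y = 535.86/0.13 = 4122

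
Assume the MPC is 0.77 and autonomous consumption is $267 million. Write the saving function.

S = -267 + 0.23Y

S = Y − C = Y − (267 + 0.77Y) = -267 + (1 − 0.77)Y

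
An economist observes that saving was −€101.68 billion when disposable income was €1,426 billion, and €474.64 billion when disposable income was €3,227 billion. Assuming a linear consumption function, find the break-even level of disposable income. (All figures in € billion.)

Y = 1743.75

MPS = ΔS/ΔY = (474.64 − (-101.68))/(3227 − 1426) = 576.32/1801 = 0.32
MPC = 1 − MPS = 0.68
From S(1426) = -101.68: −a + 0.32(1426) = -101.68, so a = 456.32 − (-101.68) = 558
Break-even (S = 0): Y = a/MPS = 558/0.32 = 1743.75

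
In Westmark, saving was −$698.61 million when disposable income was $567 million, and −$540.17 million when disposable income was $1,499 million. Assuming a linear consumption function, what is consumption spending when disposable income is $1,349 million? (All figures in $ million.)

MPS = ΔS/ΔY = (-540.17 − (-698.61))/(1499 − 567) = 158.44/932 = 0.17
MPC = 1 − MPS = 0.83
Autonomous saving = -698.61 − 0.17(567) = -795, so a = 795
C = 795 + 0.83(1349) = 795 + 1119.67 = 1914.67

C = 1914.67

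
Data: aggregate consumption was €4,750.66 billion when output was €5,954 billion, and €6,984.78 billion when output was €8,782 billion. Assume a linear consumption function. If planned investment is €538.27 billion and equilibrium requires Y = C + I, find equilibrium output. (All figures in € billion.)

MPC = (6984.78 − 4750.66)/(8782 − 5954) = 2234.12/2828 = 0.79
a = 4750.66 − 0.79(5954) = 47
Equilibrium: Y = 47 + 0.79Y + 538.27
0.21Y = 585.27, so Y = 585.27/0.21 = 2787

Y = 2787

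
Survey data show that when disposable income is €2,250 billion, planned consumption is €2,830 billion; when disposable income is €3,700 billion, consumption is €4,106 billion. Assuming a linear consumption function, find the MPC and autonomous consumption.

MPC = 0.88; a = 850

MPC = ΔC/ΔY = (4106 − 2830)/(3700 − 2250) = 1276/1450 = 0.88
a = C − MPC·Y = 2830 − 0.88(2250) = 2830 − 1980 = 850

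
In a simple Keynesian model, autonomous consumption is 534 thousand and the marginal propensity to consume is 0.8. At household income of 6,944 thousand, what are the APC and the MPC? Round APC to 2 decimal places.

APC = 0.88; MPC = 0.8

MPC = 0.8 (the slope of the consumption function)
C = 534 + 0.8(6944) = 6089.2, so APC = 6089.2/6944 = 0.88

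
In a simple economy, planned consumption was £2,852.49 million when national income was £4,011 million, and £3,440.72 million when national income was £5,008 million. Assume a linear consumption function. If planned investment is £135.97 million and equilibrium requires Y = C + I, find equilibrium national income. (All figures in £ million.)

Y = 1517

MPC = (3440.72 − 2852.49)/(5008 − 4011) = 588.23/997 = 0.59
a = 2852.49 − 0.59(4011) = 486
Equilibrium: Y = 486 + 0.59Y + 135.97
0.41Y = 621.97, so Y = 621.97/0.41 = 1517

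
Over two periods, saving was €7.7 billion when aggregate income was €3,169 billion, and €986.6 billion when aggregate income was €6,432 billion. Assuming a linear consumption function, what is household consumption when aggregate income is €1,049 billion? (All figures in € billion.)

C = 1677.3

MPS = ΔS/ΔY = (986.6 − 7.7)/(6432 − 3169) = 978.9/3263 = 0.3
MPC = 1 − MPS = 0.7
Autonomous saving = 7.7 − 0.3(3169) = -943, so a = 943
C = 943 + 0.7(1049) = 943 + 734.3 = 1677.3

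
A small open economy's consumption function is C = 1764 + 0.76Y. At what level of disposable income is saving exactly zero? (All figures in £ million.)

Y = 7350

At break-even, C = Y: 1764 + 0.76Y = Y
0.24Y = 1764, so Y = 1764/0.24 = 7350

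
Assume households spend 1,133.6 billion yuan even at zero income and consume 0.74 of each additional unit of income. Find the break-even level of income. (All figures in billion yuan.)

Y = 4360

At break-even, C = Y: 1133.6 + 0.74Y = Y
0.26Y = 1133.6, so Y = 1133.6/0.26 = 4360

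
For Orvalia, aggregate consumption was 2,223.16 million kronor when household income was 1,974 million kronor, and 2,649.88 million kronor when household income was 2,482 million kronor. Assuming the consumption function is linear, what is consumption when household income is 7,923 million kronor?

C = 7220.32

MPC = (2649.88 − 2223.16)/(2482 − 1974) = 426.72/508 = 0.84
a = 2223.16 − 0.84(1974) = 2223.16 − 1658.16 = 565
C = 565 + 0.84(7923) = 565 + 6655.32 = 7220.32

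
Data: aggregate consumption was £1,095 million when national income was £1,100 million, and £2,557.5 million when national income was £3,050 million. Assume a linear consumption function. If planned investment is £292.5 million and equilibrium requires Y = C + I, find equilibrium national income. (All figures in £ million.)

Y = 2250

MPC = (2557.5 − 1095)/(3050 − 1100) = 1462.5/1950 = 0.75
a = 1095 − 0.75(1100) = 270
Equilibrium: Y = 270 + 0.75Y + 292.5
0.25Y = 562.5, so Y = 562.5/0.25 = 2250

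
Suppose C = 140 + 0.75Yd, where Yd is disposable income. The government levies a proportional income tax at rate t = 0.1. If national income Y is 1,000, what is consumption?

C = 815

Yd = (1 − 0.1)(1000) = 0.9(1000) = 900
C = 140 + 0.75(900) = 140 + 675 = 815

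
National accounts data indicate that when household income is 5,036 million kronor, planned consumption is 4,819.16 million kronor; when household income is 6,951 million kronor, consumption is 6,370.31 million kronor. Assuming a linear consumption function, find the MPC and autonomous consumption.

MPC = ΔC/ΔY = (6370.31 − 4819.16)/(6951 − 5036) = 1551.15/1915 = 0.81
a = C − MPC·Y = 4819.16 − 0.81(5036) = 4819.16 − 4079.16 = 740

MPC = 0.81; a = 740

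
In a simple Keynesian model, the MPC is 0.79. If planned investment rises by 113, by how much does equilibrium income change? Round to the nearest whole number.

ΔY ≈ 538

The multiplier is 1/(1 − MPC) = 1/0.21.
ΔY = 113/0.21 = 538.10 ≈ 538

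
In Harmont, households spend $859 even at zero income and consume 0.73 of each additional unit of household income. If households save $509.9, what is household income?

Y = 5070

S = Y − C = -859 + 0.27Y
-859 + 0.27Y = 509.9, so 0.27Y = 1368.9 and Y = 5070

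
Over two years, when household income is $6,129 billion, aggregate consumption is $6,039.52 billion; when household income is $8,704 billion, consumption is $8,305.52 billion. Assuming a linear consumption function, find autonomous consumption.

MPC = ΔC/ΔY = (8305.52 − 6039.52)/(8704 − 6129) = 2266/2575 = 0.88
a = C − MPC·Y = 6039.52 − 0.88(6129) = 6039.52 − 5393.52 = 646

a = 646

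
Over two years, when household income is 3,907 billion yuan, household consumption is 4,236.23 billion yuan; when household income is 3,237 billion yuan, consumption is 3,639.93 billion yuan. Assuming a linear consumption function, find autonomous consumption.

a = 759

MPC = ΔC/ΔY = (4236.23 − 3639.93)/(3907 − 3237) = 596.3/670 = 0.89
a = C − MPC·Y = 3639.93 − 0.89(3237) = 3639.93 − 2880.93 = 759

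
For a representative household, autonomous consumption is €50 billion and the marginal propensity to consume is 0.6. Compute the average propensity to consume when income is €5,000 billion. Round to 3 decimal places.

C = 50 + 0.6(5000) = 3050
APC = C/Y = 3050/5000 = 0.610

APC = 0.610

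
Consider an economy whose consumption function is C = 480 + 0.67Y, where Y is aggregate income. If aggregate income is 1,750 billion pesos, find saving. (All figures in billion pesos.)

S = 97.5

C = 480 + 0.67(1750) = 480 + 1172.5 = 1652.5
S = Y − C = 1750 − 1652.5 = 97.5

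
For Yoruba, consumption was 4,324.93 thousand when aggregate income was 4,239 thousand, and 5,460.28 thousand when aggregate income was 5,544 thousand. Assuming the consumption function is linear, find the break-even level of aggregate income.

MPC = (5460.28 − 4324.93)/(5544 − 4239) = 1135.35/1305 = 0.87
a = 4324.93 − 0.87(4239) = 4324.93 − 3687.93 = 637
Break-even: Y = a/(1−MPC) = 637/0.13 = 4900

Y = 4900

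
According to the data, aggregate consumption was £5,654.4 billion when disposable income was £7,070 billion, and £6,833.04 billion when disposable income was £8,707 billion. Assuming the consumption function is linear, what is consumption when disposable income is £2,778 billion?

MPC = (6833.04 − 5654.4)/(8707 − 7070) = 1178.64/1637 = 0.72
a = 5654.4 − 0.72(7070) = 5654.4 − 5090.4 = 564
C = 564 + 0.72(2778) = 564 + 2000.16 = 2564.16

C = 2564.16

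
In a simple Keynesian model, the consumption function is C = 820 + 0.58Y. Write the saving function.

S = Y − C = Y − (820 + 0.58Y) = -820 + (1 − 0.58)Y

S = -820 + 0.42Y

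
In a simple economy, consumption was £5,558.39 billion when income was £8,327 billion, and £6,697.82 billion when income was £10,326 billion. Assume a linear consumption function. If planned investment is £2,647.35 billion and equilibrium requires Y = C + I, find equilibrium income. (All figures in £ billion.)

MPC = (6697.82 − 5558.39)/(10326 − 8327) = 1139.43/1999 = 0.57
a = 5558.39 − 0.57(8327) = 812
Equilibrium: Y = 812 + 0.57Y + 2647.35
0.43Y = 3459.35, so Y = 3459.35/0.43 = 8045

Y = 8045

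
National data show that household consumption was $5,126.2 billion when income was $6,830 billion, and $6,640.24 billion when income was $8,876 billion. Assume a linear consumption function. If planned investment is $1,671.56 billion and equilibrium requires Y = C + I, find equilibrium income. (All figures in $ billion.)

MPC = (6640.24 − 5126.2)/(8876 − 6830) = 1514.04/2046 = 0.74
a = 5126.2 − 0.74(6830) = 72
Equilibrium: Y = 72 + 0.74Y + 1671.56
0.26Y = 1743.56, so Y = 1743.56/0.26 = 6706

Y = 6706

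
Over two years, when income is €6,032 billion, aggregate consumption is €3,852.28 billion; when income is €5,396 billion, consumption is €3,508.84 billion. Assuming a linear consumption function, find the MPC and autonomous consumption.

MPC = ΔC/ΔY = (3852.28 − 3508.84)/(6032 − 5396) = 343.44/636 = 0.54
a = C − MPC·Y = 3508.84 − 0.54(5396) = 3508.84 − 2913.84 = 595

MPC = 0.54; a = 595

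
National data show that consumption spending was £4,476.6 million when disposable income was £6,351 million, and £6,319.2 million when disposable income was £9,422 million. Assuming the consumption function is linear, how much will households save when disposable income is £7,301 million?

S = 2254.4

MPC = (6319.2 − 4476.6)/(9422 − 6351) = 1842.6/3071 = 0.6
a = 4476.6 − 0.6(6351) = 4476.6 − 3810.6 = 666
C = 666 + 0.6(7301) = 5046.6
S = 7301 − 5046.6 = 2254.4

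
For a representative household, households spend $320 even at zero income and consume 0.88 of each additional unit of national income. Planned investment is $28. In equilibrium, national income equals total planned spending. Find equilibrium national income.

Y = 2900

Y = C + I = 320 + 0.88Y + 28
Y − 0.88Y = 348
0.12Y = 348, so Y = 348/0.12 = 2900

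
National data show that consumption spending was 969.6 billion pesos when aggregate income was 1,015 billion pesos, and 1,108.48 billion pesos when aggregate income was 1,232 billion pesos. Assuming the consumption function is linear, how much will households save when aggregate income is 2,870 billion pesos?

S = 713.2

MPC = (1108.48 − 969.6)/(1232 − 1015) = 138.88/217 = 0.64
a = 969.6 − 0.64(1015) = 969.6 − 649.6 = 320
C = 320 + 0.64(2870) = 2156.8
S = 2870 − 2156.8 = 713.2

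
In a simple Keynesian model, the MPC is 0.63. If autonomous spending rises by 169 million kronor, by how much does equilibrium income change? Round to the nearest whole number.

ΔY ≈ 457

The multiplier is 1/(1 − MPC) = 1/0.37.
ΔY = 169/0.37 = 456.76 ≈ 457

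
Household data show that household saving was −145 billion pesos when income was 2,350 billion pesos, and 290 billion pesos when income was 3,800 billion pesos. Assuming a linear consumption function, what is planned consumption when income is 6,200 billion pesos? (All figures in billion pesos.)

C = 5190

MPS = ΔS/ΔY = (290 − (-145))/(3800 − 2350) = 435/1450 = 0.3
MPC = 1 − MPS = 0.7
Autonomous saving = -145 − 0.3(2350) = -850, so a = 850
C = 850 + 0.7(6200) = 850 + 4340 = 5190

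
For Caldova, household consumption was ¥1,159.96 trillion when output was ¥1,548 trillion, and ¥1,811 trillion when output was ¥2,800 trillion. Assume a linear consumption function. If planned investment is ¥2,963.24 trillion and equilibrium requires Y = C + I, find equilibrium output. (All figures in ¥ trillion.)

Y = 6913

MPC = (1811 − 1159.96)/(2800 − 1548) = 651.04/1252 = 0.52
a = 1159.96 − 0.52(1548) = 355
Equilibrium: Y = 355 + 0.52Y + 2963.24
0.48Y = 3318.24, so Y = 3318.24/0.48 = 6913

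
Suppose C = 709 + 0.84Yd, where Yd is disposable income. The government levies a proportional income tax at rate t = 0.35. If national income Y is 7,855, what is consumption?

Yd = (1 − 0.35)(7855) = 0.65(7855) = 5105.75
C = 709 + 0.84(5105.75) = 709 + 4288.83 = 4997.83

C = 4997.83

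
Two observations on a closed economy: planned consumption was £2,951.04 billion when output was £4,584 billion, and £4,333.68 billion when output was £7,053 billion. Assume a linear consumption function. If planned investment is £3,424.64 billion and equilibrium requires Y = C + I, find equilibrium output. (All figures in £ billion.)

MPC = (4333.68 − 2951.04)/(7053 − 4584) = 1382.64/2469 = 0.56
a = 2951.04 − 0.56(4584) = 384
Equilibrium: Y = 384 + 0.56Y + 3424.64
0.44Y = 3808.64, so Y = 3808.64/0.44 = 8656

Y = 8656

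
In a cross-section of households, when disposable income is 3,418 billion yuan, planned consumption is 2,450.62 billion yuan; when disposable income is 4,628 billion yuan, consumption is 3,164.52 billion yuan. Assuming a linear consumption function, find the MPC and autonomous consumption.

MPC = 0.59; a = 434

MPC = ΔC/ΔY = (3164.52 − 2450.62)/(4628 − 3418) = 713.9/1210 = 0.59
a = C − MPC·Y = 2450.62 − 0.59(3418) = 2450.62 − 2016.62 = 434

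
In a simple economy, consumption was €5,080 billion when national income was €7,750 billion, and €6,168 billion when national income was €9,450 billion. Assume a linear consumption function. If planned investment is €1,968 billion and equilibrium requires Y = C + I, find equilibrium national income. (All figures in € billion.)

MPC = (6168 − 5080)/(9450 − 7750) = 1088/1700 = 0.64
a = 5080 − 0.64(7750) = 120
Equilibrium: Y = 120 + 0.64Y + 1968
0.36Y = 2088, so Y = 2088/0.36 = 5800

Y = 5800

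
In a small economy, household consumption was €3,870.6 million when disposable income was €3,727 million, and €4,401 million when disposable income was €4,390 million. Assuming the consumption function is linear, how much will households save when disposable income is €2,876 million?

S = -313.8

MPC = (4401 − 3870.6)/(4390 − 3727) = 530.4/663 = 0.8
a = 3870.6 − 0.8(3727) = 3870.6 − 2981.6 = 889
C = 889 + 0.8(2876) = 3189.8
S = 2876 − 3189.8 = -313.8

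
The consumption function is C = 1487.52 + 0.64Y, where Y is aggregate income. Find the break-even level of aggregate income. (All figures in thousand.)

Y = 4132

At break-even, C = Y: 1487.52 + 0.64Y = Y
0.36Y = 1487.52, so Y = 1487.52/0.36 = 4132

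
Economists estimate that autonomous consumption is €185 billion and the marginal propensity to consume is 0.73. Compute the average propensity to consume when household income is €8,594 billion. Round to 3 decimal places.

C = 185 + 0.73(8594) = 6458.62
APC = C/Y = 6458.62/8594 = 0.752

APC = 0.752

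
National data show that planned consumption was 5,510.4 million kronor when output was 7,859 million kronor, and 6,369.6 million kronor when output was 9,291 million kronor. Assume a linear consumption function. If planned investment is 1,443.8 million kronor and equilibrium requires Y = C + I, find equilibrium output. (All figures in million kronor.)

MPC = (6369.6 − 5510.4)/(9291 − 7859) = 859.2/1432 = 0.6
a = 5510.4 − 0.6(7859) = 795
Equilibrium: Y = 795 + 0.6Y + 1443.8
0.4Y = 2238.8, so Y = 2238.8/0.4 = 5597

Y = 5597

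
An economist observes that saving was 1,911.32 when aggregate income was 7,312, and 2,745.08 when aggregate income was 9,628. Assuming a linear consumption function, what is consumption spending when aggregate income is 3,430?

MPS = ΔS/ΔY = (2745.08 − 1911.32)/(9628 − 7312) = 833.76/2316 = 0.36
MPC = 1 − MPS = 0.64
Autonomous saving = 1911.32 − 0.36(7312) = -721, so a = 721
C = 721 + 0.64(3430) = 721 + 2195.2 = 2916.2

C = 2916.2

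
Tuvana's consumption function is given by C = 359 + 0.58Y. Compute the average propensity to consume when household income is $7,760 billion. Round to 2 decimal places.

APC = 0.63

C = 359 + 0.58(7760) = 4859.8
APC = C/Y = 4859.8/7760 = 0.63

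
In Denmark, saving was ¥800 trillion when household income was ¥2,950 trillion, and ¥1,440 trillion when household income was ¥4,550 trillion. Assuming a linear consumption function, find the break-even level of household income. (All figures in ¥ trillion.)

MPS = ΔS/ΔY = (1440 − 800)/(4550 − 2950) = 640/1600 = 0.4
MPC = 1 − MPS = 0.6
From S(2950) = 800: −a + 0.4(2950) = 800, so a = 1180 − 800 = 380
Break-even (S = 0): Y = a/MPS = 380/0.4 = 950

Y = 950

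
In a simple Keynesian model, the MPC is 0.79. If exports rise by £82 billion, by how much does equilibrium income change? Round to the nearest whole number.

ΔY ≈ 390

The multiplier is 1/(1 − MPC) = 1/0.21.
ΔY = 82/0.21 = 390.48 ≈ 390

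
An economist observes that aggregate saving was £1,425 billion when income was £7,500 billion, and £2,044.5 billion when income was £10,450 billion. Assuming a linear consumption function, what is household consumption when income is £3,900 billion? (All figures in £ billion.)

C = 3231

MPS = ΔS/ΔY = (2044.5 − 1425)/(10450 − 7500) = 619.5/2950 = 0.21
MPC = 1 − MPS = 0.79
Autonomous saving = 1425 − 0.21(7500) = -150, so a = 150
C = 150 + 0.79(3900) = 150 + 3081 = 3231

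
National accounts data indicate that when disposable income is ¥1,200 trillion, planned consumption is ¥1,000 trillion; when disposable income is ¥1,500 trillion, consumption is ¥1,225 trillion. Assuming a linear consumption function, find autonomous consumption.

a = 100

MPC = ΔC/ΔY = (1225 − 1000)/(1500 − 1200) = 225/300 = 0.75
a = C − MPC·Y = 1000 − 0.75(1200) = 1000 − 900 = 100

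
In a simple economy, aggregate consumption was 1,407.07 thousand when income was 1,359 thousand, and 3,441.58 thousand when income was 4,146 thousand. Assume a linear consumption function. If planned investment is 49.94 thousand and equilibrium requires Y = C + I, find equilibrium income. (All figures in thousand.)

Y = 1722

MPC = (3441.58 − 1407.07)/(4146 − 1359) = 2034.51/2787 = 0.73
a = 1407.07 − 0.73(1359) = 415
Equilibrium: Y = 415 + 0.73Y + 49.94
0.27Y = 464.94, so Y = 464.94/0.27 = 1722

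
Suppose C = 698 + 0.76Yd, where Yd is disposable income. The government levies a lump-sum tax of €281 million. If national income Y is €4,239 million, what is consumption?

Yd = Y − T = 4239 − 281 = 3958
C = 698 + 0.76(3958) = 698 + 3008.08 = 3706.08

C = 3706.08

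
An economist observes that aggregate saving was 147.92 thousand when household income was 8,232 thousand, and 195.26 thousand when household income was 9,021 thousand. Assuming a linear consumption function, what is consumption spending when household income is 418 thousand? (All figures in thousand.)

MPS = ΔS/ΔY = (195.26 − 147.92)/(9021 − 8232) = 47.34/789 = 0.06
MPC = 1 − MPS = 0.94
Autonomous saving = 147.92 − 0.06(8232) = -346, so a = 346
C = 346 + 0.94(418) = 346 + 392.92 = 738.92

C = 738.92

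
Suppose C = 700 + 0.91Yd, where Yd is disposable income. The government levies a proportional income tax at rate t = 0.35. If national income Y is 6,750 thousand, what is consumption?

Yd = (1 − 0.35)(6750) = 0.65(6750) = 4387.5
C = 700 + 0.91(4387.5) = 700 + 3992.625 = 4692.625

C = 4692.625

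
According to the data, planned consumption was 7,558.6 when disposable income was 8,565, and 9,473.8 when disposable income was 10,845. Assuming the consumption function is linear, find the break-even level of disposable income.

MPC = (9473.8 − 7558.6)/(10845 − 8565) = 1915.2/2280 = 0.84
a = 7558.6 − 0.84(8565) = 7558.6 − 7194.6 = 364
Break-even: Y = a/(1−MPC) = 364/0.16 = 2275

Y = 2275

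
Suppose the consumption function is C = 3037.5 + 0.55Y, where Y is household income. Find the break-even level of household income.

At break-even, C = Y: 3037.5 + 0.55Y = Y
0.45Y = 3037.5, so Y = 3037.5/0.45 = 6750

Y = 6750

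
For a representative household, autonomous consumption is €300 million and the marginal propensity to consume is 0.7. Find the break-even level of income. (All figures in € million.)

At break-even, C = Y: 300 + 0.7Y = Y
0.3Y = 300, so Y = 300/0.3 = 1000

Y = 1000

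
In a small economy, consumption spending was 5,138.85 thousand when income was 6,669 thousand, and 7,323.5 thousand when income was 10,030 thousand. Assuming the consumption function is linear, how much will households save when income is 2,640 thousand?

S = 120

MPC = (7323.5 − 5138.85)/(10030 − 6669) = 2184.65/3361 = 0.65
a = 5138.85 − 0.65(6669) = 5138.85 − 4334.85 = 804
C = 804 + 0.65(2640) = 2520
S = 2640 − 2520 = 120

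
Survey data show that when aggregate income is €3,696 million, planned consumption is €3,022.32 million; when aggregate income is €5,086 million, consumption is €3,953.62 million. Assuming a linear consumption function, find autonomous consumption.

a = 546

MPC = ΔC/ΔY = (3953.62 − 3022.32)/(5086 − 3696) = 931.3/1390 = 0.67
a = C − MPC·Y = 3022.32 − 0.67(3696) = 3022.32 − 2476.32 = 546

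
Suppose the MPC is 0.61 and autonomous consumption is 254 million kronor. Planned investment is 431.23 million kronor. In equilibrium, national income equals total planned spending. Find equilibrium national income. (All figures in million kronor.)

Y = 1757

Y = C + I = 254 + 0.61Y + 431.23
Y − 0.61Y = 685.23
0.39Y = 685.23, so Y = 685.23/0.39 = 1757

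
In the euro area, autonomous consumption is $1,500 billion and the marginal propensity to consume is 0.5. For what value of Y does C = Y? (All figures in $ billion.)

At break-even, C = Y: 1500 + 0.5Y = Y
0.5Y = 1500, so Y = 1500/0.5 = 3000

Y = 3000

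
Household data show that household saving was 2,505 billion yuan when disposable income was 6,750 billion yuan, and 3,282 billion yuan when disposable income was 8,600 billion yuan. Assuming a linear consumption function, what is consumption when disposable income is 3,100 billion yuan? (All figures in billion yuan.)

MPS = ΔS/ΔY = (3282 − 2505)/(8600 − 6750) = 777/1850 = 0.42
MPC = 1 − MPS = 0.58
Autonomous saving = 2505 − 0.42(6750) = -330, so a = 330
C = 330 + 0.58(3100) = 330 + 1798 = 2128

C = 2128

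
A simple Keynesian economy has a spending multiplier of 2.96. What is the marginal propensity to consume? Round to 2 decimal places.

MPC = 0.66

k = 1/(1 − MPC), so 1 − MPC = 1/k = 1/2.96 = 0.3378
MPC = 1 − 0.3378 = 0.66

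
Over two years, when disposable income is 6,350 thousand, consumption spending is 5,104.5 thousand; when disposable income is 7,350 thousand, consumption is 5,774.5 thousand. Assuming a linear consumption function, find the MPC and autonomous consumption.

MPC = 0.67; a = 850

MPC = ΔC/ΔY = (5774.5 − 5104.5)/(7350 − 6350) = 670/1000 = 0.67
a = C − MPC·Y = 5104.5 − 0.67(6350) = 5104.5 − 4254.5 = 850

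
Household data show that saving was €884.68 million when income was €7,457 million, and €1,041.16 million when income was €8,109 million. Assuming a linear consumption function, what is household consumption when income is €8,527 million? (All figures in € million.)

MPS = ΔS/ΔY = (1041.16 − 884.68)/(8109 − 7457) = 156.48/652 = 0.24
MPC = 1 − MPS = 0.76
Autonomous saving = 884.68 − 0.24(7457) = -905, so a = 905
C = 905 + 0.76(8527) = 905 + 6480.52 = 7385.52

C = 7385.52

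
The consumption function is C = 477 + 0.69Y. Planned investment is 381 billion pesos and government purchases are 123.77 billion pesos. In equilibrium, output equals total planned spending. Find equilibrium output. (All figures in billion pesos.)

Y = 3167

Y = C + I + G = 477 + 0.69Y + 381 + 123.77
Y − 0.69Y = 981.77
0.31Y = 981.77, so Y = 981.77/0.31 = 3167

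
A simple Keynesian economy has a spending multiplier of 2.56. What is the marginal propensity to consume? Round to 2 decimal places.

MPC = 0.61

k = 1/(1 − MPC), so 1 − MPC = 1/k = 1/2.56 = 0.3906
MPC = 1 − 0.3906 = 0.61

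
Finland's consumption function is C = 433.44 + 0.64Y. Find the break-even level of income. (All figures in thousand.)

At break-even, C = Y: 433.44 + 0.64Y = Y
0.36Y = 433.44, so Y = 433.44/0.36 = 1204

Y = 1204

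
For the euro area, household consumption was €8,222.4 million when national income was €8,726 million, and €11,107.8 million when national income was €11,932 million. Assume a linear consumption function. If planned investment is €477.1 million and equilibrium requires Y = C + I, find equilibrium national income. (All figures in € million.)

MPC = (11107.8 − 8222.4)/(11932 − 8726) = 2885.4/3206 = 0.9
a = 8222.4 − 0.9(8726) = 369
Equilibrium: Y = 369 + 0.9Y + 477.1
0.1Y = 846.1, so Y = 846.1/0.1 = 8461

Y = 8461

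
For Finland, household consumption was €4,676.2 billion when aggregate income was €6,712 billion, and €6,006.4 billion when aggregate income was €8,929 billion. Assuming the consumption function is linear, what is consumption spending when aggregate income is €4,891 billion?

C = 3583.6

MPC = (6006.4 − 4676.2)/(8929 − 6712) = 1330.2/2217 = 0.6
a = 4676.2 − 0.6(6712) = 4676.2 − 4027.2 = 649
C = 649 + 0.6(4891) = 649 + 2934.6 = 3583.6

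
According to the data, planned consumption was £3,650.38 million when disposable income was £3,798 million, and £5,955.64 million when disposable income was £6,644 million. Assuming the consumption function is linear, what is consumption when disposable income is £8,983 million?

MPC = (5955.64 − 3650.38)/(6644 − 3798) = 2305.26/2846 = 0.81
a = 3650.38 − 0.81(3798) = 3650.38 − 3076.38 = 574
C = 574 + 0.81(8983) = 574 + 7276.23 = 7850.23

C = 7850.23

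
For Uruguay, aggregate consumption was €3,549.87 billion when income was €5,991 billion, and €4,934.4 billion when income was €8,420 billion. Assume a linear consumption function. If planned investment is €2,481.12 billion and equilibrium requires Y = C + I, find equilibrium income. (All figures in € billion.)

MPC = (4934.4 − 3549.87)/(8420 − 5991) = 1384.53/2429 = 0.57
a = 3549.87 − 0.57(5991) = 135
Equilibrium: Y = 135 + 0.57Y + 2481.12
0.43Y = 2616.12, so Y = 2616.12/0.43 = 6084

Y = 6084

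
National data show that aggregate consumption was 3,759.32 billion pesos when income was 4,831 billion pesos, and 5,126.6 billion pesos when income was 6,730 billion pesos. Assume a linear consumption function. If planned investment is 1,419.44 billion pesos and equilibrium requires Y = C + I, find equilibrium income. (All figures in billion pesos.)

MPC = (5126.6 − 3759.32)/(6730 − 4831) = 1367.28/1899 = 0.72
a = 3759.32 − 0.72(4831) = 281
Equilibrium: Y = 281 + 0.72Y + 1419.44
0.28Y = 1700.44, so Y = 1700.44/0.28 = 6073

Y = 6073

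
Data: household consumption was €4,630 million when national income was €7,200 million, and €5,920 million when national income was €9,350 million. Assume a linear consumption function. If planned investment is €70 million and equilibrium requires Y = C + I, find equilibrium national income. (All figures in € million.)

MPC = (5920 − 4630)/(9350 − 7200) = 1290/2150 = 0.6
a = 4630 − 0.6(7200) = 310
Equilibrium: Y = 310 + 0.6Y + 70
0.4Y = 380, so Y = 380/0.4 = 950

Y = 950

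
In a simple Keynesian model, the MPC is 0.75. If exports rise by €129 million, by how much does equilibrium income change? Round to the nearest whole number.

ΔY ≈ 516

The multiplier is 1/(1 − MPC) = 1/0.25.
ΔY = 129/0.25 = 516.00 ≈ 516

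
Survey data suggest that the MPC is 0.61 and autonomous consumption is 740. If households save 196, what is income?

S = Y − C = -740 + 0.39Y
-740 + 0.39Y = 196, so 0.39Y = 936 and Y = 2400

Y = 2400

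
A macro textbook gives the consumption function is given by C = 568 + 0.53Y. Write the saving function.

S = Y − C = Y − (568 + 0.53Y) = -568 + (1 − 0.53)Y

S = -568 + 0.47Y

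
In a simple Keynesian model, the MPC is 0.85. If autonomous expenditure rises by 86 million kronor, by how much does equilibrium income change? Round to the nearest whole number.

ΔY ≈ 573

The multiplier is 1/(1 − MPC) = 1/0.15.
ΔY = 86/0.15 = 573.33 ≈ 573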